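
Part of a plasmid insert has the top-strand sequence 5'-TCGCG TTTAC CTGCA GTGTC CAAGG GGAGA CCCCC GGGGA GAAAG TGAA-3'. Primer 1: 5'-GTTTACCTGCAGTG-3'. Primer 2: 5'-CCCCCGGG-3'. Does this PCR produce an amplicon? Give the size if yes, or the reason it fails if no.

Primer 1 (GTTTACCTGCAGTG) matches the top strand at positions 5–18 (3' end points downstream).
Primer 2 (CCCCCGGG) also matches the top strand directly, at positions 31–38 — its reverse complement CCCGGGGG is not present.
Both primers anneal to the bottom strand with 3' ends pointing the same way, so neither can prime synthesis back toward the other.

No product — both primers anneal to the same strand and extend in the same direction.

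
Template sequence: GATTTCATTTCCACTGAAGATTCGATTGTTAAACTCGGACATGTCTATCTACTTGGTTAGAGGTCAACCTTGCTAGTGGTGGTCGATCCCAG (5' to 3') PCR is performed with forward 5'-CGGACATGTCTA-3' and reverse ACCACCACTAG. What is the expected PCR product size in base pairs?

48 bp

Forward primer CGGACATGTCTA is found on the top strand at positions 36–47.
Reverse complement of the reverse primer: CTAGTGGTGGT. This occurs on the top strand at positions 73–83.
The product runs from position 36 to position 83, so its length is 83 − 36 + 1 = 48 bp.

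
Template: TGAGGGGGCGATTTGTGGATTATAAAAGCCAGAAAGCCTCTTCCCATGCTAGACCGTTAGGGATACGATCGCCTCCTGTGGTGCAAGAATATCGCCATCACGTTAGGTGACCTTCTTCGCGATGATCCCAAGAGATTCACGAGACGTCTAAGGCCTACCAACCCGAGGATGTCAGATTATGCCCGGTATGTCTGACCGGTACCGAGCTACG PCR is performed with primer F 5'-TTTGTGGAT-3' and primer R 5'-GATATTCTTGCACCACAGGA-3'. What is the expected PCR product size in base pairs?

82 bp

The forward primer matches the template at positions 12–20.
Reverse complement of the reverse primer: TCCTGTGGTGCAAGAATATC. This occurs on the top strand at positions 74–93.
The product runs from position 12 to position 93, so its length is 93 − 12 + 1 = 82 bp.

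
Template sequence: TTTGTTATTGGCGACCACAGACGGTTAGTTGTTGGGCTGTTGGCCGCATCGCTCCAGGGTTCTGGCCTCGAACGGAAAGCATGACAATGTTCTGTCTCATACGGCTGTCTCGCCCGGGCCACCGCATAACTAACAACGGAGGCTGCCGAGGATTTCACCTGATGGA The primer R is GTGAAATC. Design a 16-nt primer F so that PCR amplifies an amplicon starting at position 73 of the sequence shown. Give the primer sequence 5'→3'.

The reverse primer's reverse complement GATTTCAC matches the template at positions 151–158; the product starts at position 73.
The forward primer is identical to the top strand over positions 73–88: CGGAAAGCATGACAAT.

5'-CGGAAAGCATGACAAT-3'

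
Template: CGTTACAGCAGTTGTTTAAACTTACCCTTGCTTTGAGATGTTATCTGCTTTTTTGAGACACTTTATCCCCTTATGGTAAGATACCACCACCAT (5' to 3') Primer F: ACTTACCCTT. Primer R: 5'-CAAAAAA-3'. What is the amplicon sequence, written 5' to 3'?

5'-ACTTACCCTTGCTTTGAGATGTTATCTGCTTTTTTG-3'

Forward primer ACTTACCCTT is found on the top strand at positions 20–29.
Taking the reverse complement of CAAAAAA gives TTTTTTG, found at positions 49–55 on the template; the primer anneals here to the top strand with its 3' end pointing upstream.
The product is the template from position 20 through 55 (36 bp).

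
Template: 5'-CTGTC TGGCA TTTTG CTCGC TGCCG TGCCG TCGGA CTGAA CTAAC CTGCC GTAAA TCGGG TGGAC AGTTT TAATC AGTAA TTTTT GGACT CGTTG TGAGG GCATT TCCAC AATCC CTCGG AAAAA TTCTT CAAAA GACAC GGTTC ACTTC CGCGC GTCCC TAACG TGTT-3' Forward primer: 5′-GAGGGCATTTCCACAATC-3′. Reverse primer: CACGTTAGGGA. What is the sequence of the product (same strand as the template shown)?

5'-GAGGGCATTTCCACAATCCCTCGGAAAAATTCTTCAAAAGACACGGTTCACTTCCGCGCGTCCCTAACGTG-3'

Forward primer GAGGGCATTTCCACAATC is found on the top strand at positions 97–114.
Taking the reverse complement of CACGTTAGGGA gives TCCCTAACGTG, found at positions 157–167 on the template; the primer anneals here to the top strand with its 3' end pointing upstream.
The product is the template from position 97 through 167 (71 bp).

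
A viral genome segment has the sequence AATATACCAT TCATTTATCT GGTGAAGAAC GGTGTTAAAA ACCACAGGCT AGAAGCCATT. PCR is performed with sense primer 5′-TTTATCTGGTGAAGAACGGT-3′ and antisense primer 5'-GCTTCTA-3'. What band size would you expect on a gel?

Scanning the template, TTTATCTGGTGAAGAACGGT occurs at positions 14–33; this primer anneals to the bottom strand there with its 3' end pointing downstream.
Reverse complement of the reverse primer: TAGAAGC. This occurs on the top strand at positions 50–56.
Product length = (reverse-primer end) − (forward-primer start) + 1 = 56 − 14 + 1 = 43 bp.

43 bp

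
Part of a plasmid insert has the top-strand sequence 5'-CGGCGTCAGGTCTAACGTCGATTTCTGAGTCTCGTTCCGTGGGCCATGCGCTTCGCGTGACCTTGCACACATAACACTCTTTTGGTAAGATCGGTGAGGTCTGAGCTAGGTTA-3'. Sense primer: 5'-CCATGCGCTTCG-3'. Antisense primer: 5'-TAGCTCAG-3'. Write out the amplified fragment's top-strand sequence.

5'-CCATGCGCTTCGCGTGACCTTGCACACATAACACTCTTTTGGTAAGATCGGTGAGGTCTGAGCTA-3'

Forward primer CCATGCGCTTCG is found on the top strand at positions 44–55.
Reverse complement of the reverse primer: CTGAGCTA. This occurs on the top strand at positions 101–108.
The product is the template from position 44 through 108 (65 bp).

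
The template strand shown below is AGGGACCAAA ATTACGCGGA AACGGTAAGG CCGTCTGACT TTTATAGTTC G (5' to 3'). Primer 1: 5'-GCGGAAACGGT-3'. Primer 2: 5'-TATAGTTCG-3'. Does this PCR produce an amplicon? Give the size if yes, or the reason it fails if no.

No product — both primers anneal to the same strand and extend in the same direction.

Primer 1 (GCGGAAACGGT) matches the top strand at positions 16–26 (3' end points downstream).
Primer 2 (TATAGTTCG) also matches the top strand directly, at positions 43–51 — its reverse complement CGAACTATA is not present.
Both primers anneal to the bottom strand with 3' ends pointing the same way, so neither can prime synthesis back toward the other.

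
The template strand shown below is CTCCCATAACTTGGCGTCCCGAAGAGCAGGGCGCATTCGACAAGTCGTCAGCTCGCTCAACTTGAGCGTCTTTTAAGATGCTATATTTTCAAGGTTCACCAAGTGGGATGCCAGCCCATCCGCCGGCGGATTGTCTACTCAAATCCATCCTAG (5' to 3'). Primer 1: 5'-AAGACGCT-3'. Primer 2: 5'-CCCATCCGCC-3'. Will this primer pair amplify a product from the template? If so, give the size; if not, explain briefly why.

Primer 1 (AAGACGCT) has reverse complement AGCGTCTT, which matches the top strand at positions 65–72; primer 1 anneals to the top strand there with its 3' end pointing upstream toward position 65.
Primer 2 (CCCATCCGCC) matches the top strand directly at positions 115–124; it anneals to the bottom strand with its 3' end pointing downstream toward position 124.
The 3' ends diverge (primer 1 extends toward position 1, primer 2 toward position 153), so the primers never converge on a shared product.

No product — the primers' 3' ends point away from each other.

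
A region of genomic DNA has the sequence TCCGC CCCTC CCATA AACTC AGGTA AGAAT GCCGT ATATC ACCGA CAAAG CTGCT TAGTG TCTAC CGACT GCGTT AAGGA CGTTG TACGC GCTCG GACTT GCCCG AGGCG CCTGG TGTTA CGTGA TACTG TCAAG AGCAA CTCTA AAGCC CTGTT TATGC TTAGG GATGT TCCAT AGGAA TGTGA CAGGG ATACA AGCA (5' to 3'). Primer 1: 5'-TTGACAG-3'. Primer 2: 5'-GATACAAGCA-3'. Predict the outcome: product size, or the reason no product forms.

Primer 1 (TTGACAG) has reverse complement CTGTCAA, which matches the top strand at positions 128–134; primer 1 anneals to the top strand there with its 3' end pointing upstream toward position 128.
Primer 2 (GATACAAGCA) matches the top strand directly at positions 190–199; it anneals to the bottom strand with its 3' end pointing downstream toward position 199.
The 3' ends diverge (primer 1 extends toward position 1, primer 2 toward position 199), so the primers never converge on a shared product.

No product — the primers' 3' ends point away from each other.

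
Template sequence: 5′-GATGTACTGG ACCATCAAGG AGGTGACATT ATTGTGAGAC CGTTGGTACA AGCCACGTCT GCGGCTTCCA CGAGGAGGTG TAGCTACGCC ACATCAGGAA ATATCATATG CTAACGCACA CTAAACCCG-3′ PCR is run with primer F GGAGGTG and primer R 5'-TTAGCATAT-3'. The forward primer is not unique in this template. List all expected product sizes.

96 bp, 41 bp

The forward primer GGAGGTG matches the top strand at positions 19–25, 74–80.
The reverse primer's reverse complement is ATATGCTAA, matching at positions 106–114.
Each forward site pairs with the reverse site to give a product ending at position 114: sizes 96, 41 bp.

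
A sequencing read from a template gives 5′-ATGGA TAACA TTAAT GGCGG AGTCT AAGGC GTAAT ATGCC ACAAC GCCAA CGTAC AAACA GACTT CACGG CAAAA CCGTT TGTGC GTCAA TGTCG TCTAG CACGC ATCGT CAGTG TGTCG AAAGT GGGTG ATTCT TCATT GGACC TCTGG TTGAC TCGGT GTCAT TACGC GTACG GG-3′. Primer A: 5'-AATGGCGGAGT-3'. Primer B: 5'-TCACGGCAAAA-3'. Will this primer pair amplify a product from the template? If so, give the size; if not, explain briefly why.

Primer A (AATGGCGGAGT) matches the top strand at positions 13–23 (3' end points downstream).
Primer B (TCACGGCAAAA) also matches the top strand directly, at positions 65–75 — its reverse complement TTTTGCCGTGA is not present.
Both primers anneal to the bottom strand with 3' ends pointing the same way, so neither can prime synthesis back toward the other.

No product — both primers anneal to the same strand and extend in the same direction.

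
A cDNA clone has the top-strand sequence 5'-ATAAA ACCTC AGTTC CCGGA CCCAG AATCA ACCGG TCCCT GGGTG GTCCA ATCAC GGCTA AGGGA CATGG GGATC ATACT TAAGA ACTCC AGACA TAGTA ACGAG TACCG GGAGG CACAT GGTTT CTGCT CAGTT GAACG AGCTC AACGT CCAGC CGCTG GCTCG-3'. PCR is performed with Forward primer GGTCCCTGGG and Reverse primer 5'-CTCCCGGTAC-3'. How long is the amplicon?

The forward primer matches the template at positions 34–43.
Reverse complement of the reverse primer: GTACCGGGAG. This occurs on the top strand at positions 105–114.
Amplicon spans positions 34–114: 81 bp.

81 bp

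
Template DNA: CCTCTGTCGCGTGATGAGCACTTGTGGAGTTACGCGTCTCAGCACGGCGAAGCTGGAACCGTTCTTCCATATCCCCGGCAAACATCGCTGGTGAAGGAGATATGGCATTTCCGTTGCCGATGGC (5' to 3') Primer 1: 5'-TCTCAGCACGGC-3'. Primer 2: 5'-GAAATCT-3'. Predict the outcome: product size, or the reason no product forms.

Primer 2 (GAAATCT) does not match the top strand, and its reverse complement AGATTTC does not match either.
With no annealing site for primer 2, no amplification occurs.

No product — primer 2 has no binding site in the template.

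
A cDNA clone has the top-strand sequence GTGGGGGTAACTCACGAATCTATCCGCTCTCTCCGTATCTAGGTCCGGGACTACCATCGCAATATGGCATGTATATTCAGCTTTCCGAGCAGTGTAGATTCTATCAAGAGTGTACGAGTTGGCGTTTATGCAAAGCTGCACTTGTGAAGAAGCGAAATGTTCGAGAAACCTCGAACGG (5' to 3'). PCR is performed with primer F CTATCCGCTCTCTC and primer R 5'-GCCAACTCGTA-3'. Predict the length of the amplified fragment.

Forward primer CTATCCGCTCTCTC is found on the top strand at positions 20–33.
Reverse complement of the reverse primer: TACGAGTTGGC. This occurs on the top strand at positions 113–123.
The product runs from position 20 to position 123, so its length is 123 − 20 + 1 = 104 bp.

104 bp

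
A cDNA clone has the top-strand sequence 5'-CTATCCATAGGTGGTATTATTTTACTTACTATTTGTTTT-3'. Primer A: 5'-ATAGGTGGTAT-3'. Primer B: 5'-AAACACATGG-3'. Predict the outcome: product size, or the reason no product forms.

No product — primer B has no binding site in the template.

Primer B (AAACACATGG) does not match the top strand, and its reverse complement CCATGTGTTT does not match either.
With no annealing site for primer B, no amplification occurs.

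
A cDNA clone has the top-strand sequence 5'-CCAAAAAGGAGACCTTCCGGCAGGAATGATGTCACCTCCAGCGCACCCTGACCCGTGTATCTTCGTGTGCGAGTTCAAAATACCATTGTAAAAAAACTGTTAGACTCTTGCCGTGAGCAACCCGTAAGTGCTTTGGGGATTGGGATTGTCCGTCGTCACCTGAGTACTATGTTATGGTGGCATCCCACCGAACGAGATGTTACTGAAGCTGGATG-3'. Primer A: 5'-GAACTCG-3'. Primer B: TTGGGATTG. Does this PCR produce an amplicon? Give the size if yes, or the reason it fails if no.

Primer A (GAACTCG) has reverse complement CGAGTTC, which matches the top strand at positions 70–76; primer A anneals to the top strand there with its 3' end pointing upstream toward position 70.
Primer B (TTGGGATTG) matches the top strand directly at positions 140–148; it anneals to the bottom strand with its 3' end pointing downstream toward position 148.
The 3' ends diverge (primer A extends toward position 1, primer B toward position 215), so the primers never converge on a shared product.

No product — the primers' 3' ends point away from each other.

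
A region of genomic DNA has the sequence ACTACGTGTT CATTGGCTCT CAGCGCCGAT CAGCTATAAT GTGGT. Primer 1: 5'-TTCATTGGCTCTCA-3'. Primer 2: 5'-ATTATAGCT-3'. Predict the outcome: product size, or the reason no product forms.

Yes — a 32 bp product.

Primer 1 (TTCATTGGCTCTCA) matches the top strand at positions 9–22; it acts as a forward primer.
Primer 2's reverse complement is AGCTATAAT, matching the top strand at positions 32–40; it acts as a reverse primer.
The 3' ends face each other across positions 9–40, giving a 32 bp product.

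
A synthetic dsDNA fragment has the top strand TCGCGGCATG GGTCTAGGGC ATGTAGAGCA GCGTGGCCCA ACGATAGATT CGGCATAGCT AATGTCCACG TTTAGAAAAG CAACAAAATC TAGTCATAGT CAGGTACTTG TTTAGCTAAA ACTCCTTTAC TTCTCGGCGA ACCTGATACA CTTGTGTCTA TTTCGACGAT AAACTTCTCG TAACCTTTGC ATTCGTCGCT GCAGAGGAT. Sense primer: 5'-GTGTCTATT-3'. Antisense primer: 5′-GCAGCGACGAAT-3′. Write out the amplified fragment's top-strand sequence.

5'-GTGTCTATTTCGACGATAAACTTCTCGTAACCTTTGCATTCGTCGCTGC-3'

Scanning the template, GTGTCTATT occurs at positions 154–162; this primer anneals to the bottom strand there with its 3' end pointing downstream.
Taking the reverse complement of GCAGCGACGAAT gives ATTCGTCGCTGC, found at positions 191–202 on the template; the primer anneals here to the top strand with its 3' end pointing upstream.
The product is the template from position 154 through 202 (49 bp).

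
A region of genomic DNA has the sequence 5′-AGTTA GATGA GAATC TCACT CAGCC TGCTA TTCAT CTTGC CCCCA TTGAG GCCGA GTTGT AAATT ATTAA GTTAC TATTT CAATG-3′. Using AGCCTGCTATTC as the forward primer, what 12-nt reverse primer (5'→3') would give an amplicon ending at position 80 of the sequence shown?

5'-AAATAGTAACTT-3'

The forward primer binds at positions 22–33; the product's 3' end on the top strand is position 80.
The reverse primer anneals to the top strand over positions 69–80, i.e. to AAGTTACTATTT.
Its sequence written 5'→3' is the reverse complement: AAATAGTAACTT.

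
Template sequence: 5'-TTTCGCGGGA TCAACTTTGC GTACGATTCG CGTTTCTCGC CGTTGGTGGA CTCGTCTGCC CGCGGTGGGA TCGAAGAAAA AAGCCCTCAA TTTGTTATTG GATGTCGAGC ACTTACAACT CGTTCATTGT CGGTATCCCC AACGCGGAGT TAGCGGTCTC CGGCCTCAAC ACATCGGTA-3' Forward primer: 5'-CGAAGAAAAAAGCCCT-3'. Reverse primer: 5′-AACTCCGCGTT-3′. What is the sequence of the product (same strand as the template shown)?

5'-CGAAGAAAAAAGCCCTCAATTTGTTATTGGATGTCGAGCACTTACAACTCGTTCATTGTCGGTATCCCCAACGCGGAGTT-3'

Scanning the template, CGAAGAAAAAAGCCCT occurs at positions 72–87; this primer anneals to the bottom strand there with its 3' end pointing downstream.
The reverse primer's reverse complement is AACGCGGAGTT, which matches the template at positions 141–151.
The product is the template from position 72 through 151 (80 bp).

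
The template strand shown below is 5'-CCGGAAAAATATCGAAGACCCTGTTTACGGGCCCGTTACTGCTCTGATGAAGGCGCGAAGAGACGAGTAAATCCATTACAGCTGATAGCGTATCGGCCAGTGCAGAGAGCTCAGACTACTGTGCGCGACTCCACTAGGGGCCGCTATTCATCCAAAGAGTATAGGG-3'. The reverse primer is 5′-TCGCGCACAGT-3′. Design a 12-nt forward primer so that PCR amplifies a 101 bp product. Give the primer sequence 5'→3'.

The reverse primer's reverse complement ACTGTGCGCGA matches the template at positions 118–128, so the product ends at position 128.
A 101 bp product then starts at position 128 − 101 + 1 = 28.
The forward primer is identical to the top strand there: CGGGCCCGTTAC.

5'-CGGGCCCGTTAC-3'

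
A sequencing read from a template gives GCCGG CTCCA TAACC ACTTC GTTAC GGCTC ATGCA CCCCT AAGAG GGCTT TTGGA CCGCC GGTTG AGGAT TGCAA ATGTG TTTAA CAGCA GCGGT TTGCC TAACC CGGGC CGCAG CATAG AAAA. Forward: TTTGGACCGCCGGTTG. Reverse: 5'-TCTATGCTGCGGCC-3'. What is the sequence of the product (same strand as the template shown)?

5'-TTTGGACCGCCGGTTGAGGATTGCAAATGTGTTTAACAGCAGCGGTTTGCCTAACCCGGGCCGCAGCATAGA-3'

Scanning the template, TTTGGACCGCCGGTTG occurs at positions 50–65; this primer anneals to the bottom strand there with its 3' end pointing downstream.
The reverse primer's reverse complement is GGCCGCAGCATAGA, which matches the template at positions 108–121.
The product is the template from position 50 through 121 (72 bp).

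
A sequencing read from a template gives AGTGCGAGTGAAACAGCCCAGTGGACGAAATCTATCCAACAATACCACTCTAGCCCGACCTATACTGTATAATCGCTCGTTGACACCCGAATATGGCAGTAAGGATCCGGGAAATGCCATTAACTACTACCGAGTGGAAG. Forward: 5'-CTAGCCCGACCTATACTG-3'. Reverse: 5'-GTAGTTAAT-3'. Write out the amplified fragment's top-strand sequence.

Forward primer CTAGCCCGACCTATACTG is found on the top strand at positions 50–67.
Reverse complement of the reverse primer: ATTAACTAC. This occurs on the top strand at positions 119–127.
The product is the template from position 50 through 127 (78 bp).

5'-CTAGCCCGACCTATACTGTATAATCGCTCGTTGACACCCGAATATGGCAGTAAGGATCCGGGAAATGCCATTAACTAC-3'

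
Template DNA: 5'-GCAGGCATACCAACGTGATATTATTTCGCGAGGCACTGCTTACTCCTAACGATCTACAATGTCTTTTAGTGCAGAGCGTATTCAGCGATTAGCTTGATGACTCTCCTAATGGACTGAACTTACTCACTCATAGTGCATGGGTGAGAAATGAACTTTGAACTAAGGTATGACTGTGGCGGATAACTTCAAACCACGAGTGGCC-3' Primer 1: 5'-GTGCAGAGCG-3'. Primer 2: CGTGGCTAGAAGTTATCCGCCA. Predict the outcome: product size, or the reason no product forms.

No product — primer 2 has no binding site in the template.

Primer 2 (CGTGGCTAGAAGTTATCCGCCA) does not match the top strand, and its reverse complement TGGCGGATAACTTCTAGCCACG does not match either.
With no annealing site for primer 2, no amplification occurs.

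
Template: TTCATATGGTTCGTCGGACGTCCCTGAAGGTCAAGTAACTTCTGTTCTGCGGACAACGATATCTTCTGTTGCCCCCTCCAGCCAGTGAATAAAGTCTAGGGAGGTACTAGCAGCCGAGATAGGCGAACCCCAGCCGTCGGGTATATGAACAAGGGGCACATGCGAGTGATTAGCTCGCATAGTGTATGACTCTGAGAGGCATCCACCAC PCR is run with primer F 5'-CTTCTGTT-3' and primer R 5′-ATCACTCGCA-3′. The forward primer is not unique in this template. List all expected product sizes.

132 bp, 108 bp

The forward primer CTTCTGTT matches the top strand at positions 39–46, 63–70.
The reverse primer's reverse complement is TGCGAGTGAT, matching at positions 161–170.
Each forward site pairs with the reverse site to give a product ending at position 170: sizes 132, 108 bp.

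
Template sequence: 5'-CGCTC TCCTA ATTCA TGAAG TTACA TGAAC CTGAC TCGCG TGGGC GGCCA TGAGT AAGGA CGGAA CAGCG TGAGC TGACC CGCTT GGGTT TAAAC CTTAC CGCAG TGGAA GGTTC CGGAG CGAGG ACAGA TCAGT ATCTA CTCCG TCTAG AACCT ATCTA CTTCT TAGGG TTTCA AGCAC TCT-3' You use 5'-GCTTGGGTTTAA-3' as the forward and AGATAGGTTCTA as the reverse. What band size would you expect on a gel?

Scanning the template, GCTTGGGTTTAA occurs at positions 82–93; this primer anneals to the bottom strand there with its 3' end pointing downstream.
The reverse primer's reverse complement is TAGAACCTATCT, which matches the template at positions 148–159.
Product length = (reverse-primer end) − (forward-primer start) + 1 = 159 − 82 + 1 = 78 bp.

78 bp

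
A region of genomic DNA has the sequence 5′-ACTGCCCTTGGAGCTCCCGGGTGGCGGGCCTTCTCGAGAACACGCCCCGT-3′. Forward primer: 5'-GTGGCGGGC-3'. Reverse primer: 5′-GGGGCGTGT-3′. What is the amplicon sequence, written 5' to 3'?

The forward primer matches the template at positions 21–29.
Taking the reverse complement of GGGGCGTGT gives ACACGCCCC, found at positions 40–48 on the template; the primer anneals here to the top strand with its 3' end pointing upstream.
The product is the template from position 21 through 48 (28 bp).

5'-GTGGCGGGCCTTCTCGAGAACACGCCCC-3'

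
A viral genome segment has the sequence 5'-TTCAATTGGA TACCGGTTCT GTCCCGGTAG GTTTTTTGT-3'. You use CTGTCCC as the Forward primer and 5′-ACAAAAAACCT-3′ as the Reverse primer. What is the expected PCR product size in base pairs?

Scanning the template, CTGTCCC occurs at positions 19–25; this primer anneals to the bottom strand there with its 3' end pointing downstream.
Reverse complement of the reverse primer: AGGTTTTTTGT. This occurs on the top strand at positions 29–39.
Amplicon spans positions 19–39: 21 bp.

21 bp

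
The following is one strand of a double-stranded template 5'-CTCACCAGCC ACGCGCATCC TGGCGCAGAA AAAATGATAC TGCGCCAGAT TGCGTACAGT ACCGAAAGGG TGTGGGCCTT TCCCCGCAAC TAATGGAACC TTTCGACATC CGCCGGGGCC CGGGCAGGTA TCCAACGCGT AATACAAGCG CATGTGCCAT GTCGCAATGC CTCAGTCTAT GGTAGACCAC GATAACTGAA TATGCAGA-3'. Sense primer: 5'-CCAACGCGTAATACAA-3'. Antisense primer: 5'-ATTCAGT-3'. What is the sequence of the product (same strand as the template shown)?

Scanning the template, CCAACGCGTAATACAA occurs at positions 132–147; this primer anneals to the bottom strand there with its 3' end pointing downstream.
Taking the reverse complement of ATTCAGT gives ACTGAAT, found at positions 195–201 on the template; the primer anneals here to the top strand with its 3' end pointing upstream.
The product is the template from position 132 through 201 (70 bp).

5'-CCAACGCGTAATACAAGCGCATGTGCCATGTCGCAATGCCTCAGTCTATGGTAGACCACGATAACTGAAT-3'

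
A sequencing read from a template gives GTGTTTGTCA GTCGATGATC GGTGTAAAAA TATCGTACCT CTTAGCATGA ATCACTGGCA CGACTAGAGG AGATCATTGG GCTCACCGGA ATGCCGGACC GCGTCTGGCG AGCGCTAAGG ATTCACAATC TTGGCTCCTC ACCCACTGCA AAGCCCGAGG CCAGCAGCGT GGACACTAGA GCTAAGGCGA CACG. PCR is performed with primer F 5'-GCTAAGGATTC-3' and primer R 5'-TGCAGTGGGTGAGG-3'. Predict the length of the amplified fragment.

The forward primer matches the template at positions 114–124.
The reverse primer's reverse complement is CCTCACCCACTGCA, which matches the template at positions 137–150.
The product runs from position 114 to position 150, so its length is 150 − 114 + 1 = 37 bp.

37 bp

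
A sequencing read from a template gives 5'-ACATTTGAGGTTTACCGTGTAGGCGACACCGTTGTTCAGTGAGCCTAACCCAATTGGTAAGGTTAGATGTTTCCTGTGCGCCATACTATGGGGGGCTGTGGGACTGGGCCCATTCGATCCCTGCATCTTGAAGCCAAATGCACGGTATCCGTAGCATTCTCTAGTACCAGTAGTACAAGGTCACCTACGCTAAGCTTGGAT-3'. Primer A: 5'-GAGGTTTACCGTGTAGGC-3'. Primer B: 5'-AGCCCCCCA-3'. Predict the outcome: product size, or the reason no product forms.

Yes — a 91 bp product.

Primer A (GAGGTTTACCGTGTAGGC) matches the top strand at positions 7–24; it acts as a forward primer.
Primer B's reverse complement is TGGGGGGCT, matching the top strand at positions 89–97; it acts as a reverse primer.
The 3' ends face each other across positions 7–97, giving a 91 bp product.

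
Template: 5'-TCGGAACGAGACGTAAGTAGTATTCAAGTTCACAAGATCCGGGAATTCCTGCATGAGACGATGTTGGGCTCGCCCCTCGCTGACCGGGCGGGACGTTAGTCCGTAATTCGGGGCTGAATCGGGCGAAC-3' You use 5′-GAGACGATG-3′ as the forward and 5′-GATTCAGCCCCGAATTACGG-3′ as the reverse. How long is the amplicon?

Forward primer GAGACGATG is found on the top strand at positions 55–63.
Taking the reverse complement of GATTCAGCCCCGAATTACGG gives CCGTAATTCGGGGCTGAATC, found at positions 101–120 on the template; the primer anneals here to the top strand with its 3' end pointing upstream.
Amplicon spans positions 55–120: 66 bp.

66 bp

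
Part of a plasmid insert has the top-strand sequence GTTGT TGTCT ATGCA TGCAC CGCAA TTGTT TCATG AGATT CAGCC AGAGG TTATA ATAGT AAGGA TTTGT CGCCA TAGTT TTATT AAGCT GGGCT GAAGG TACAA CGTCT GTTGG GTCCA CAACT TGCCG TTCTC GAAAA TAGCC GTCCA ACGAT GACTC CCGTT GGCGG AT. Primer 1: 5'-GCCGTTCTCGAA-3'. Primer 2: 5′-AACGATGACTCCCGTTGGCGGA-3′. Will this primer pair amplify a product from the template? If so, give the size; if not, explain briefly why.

Primer 1 (GCCGTTCTCGAA) matches the top strand at positions 127–138 (3' end points downstream).
Primer 2 (AACGATGACTCCCGTTGGCGGA) also matches the top strand directly, at positions 150–171 — its reverse complement TCCGCCAACGGGAGTCATCGTT is not present.
Both primers anneal to the bottom strand with 3' ends pointing the same way, so neither can prime synthesis back toward the other.

No product — both primers anneal to the same strand and extend in the same direction.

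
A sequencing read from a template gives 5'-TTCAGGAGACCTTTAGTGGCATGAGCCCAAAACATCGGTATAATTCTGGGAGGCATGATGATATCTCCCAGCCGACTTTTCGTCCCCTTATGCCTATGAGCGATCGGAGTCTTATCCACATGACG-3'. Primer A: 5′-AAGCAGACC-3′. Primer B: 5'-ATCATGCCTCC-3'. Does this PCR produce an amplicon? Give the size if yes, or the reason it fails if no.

No product — primer A has no binding site in the template.

Primer A (AAGCAGACC) does not match the top strand, and its reverse complement GGTCTGCTT does not match either.
With no annealing site for primer A, no amplification occurs.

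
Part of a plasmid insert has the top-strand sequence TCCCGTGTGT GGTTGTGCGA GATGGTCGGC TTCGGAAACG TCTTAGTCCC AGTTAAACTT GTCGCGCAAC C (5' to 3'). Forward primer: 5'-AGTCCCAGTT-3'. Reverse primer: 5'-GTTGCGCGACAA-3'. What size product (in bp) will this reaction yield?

26 bp

Scanning the template, AGTCCCAGTT occurs at positions 45–54; this primer anneals to the bottom strand there with its 3' end pointing downstream.
Taking the reverse complement of GTTGCGCGACAA gives TTGTCGCGCAAC, found at positions 59–70 on the template; the primer anneals here to the top strand with its 3' end pointing upstream.
Amplicon spans positions 45–70: 26 bp.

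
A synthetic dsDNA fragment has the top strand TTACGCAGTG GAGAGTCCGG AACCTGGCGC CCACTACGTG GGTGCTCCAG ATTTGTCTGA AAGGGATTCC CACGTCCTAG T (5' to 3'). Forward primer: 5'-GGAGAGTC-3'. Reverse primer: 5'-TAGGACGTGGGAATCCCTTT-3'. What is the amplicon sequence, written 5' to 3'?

The forward primer matches the template at positions 10–17.
The reverse primer's reverse complement is AAAGGGATTCCCACGTCCTA, which matches the template at positions 60–79.
The product is the template from position 10 through 79 (70 bp).

5'-GGAGAGTCCGGAACCTGGCGCCCACTACGTGGGTGCTCCAGATTTGTCTGAAAGGGATTCCCACGTCCTA-3'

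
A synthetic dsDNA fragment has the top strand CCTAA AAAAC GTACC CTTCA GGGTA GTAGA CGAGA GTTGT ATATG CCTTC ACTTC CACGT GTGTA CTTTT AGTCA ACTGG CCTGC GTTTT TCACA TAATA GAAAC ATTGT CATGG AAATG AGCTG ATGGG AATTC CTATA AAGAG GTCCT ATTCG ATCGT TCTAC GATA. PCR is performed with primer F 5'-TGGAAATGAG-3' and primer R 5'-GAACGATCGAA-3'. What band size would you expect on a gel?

50 bp

Scanning the template, TGGAAATGAG occurs at positions 113–122; this primer anneals to the bottom strand there with its 3' end pointing downstream.
Taking the reverse complement of GAACGATCGAA gives TTCGATCGTTC, found at positions 152–162 on the template; the primer anneals here to the top strand with its 3' end pointing upstream.
The product runs from position 113 to position 162, so its length is 162 − 113 + 1 = 50 bp.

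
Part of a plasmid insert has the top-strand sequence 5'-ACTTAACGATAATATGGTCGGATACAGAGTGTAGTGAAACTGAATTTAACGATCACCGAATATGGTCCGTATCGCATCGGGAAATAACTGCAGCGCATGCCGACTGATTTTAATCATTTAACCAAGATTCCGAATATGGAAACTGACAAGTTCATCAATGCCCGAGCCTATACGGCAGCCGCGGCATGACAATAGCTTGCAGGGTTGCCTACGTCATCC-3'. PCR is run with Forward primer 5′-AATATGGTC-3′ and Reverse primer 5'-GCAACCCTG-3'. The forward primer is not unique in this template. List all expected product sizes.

198 bp, 150 bp

The forward primer AATATGGTC matches the top strand at positions 11–19, 59–67.
The reverse primer's reverse complement is CAGGGTTGC, matching at positions 200–208.
Each forward site pairs with the reverse site to give a product ending at position 208: sizes 198, 150 bp.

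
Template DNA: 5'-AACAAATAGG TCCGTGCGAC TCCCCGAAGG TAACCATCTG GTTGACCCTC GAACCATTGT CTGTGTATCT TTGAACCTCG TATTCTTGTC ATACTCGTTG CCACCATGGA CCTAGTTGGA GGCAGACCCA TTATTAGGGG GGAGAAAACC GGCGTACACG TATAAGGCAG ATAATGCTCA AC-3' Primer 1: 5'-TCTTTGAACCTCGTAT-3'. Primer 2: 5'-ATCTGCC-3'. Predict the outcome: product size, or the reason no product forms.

Primer 1 (TCTTTGAACCTCGTAT) matches the top strand at positions 68–83; it acts as a forward primer.
Primer 2's reverse complement is GGCAGAT, matching the top strand at positions 166–172; it acts as a reverse primer.
The 3' ends face each other across positions 68–172, giving a 105 bp product.

Yes — a 105 bp product.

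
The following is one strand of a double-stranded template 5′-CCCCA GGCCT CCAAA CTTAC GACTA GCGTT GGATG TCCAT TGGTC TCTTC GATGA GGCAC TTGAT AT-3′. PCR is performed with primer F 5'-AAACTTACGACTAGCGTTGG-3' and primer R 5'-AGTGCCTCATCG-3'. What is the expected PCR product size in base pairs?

Scanning the template, AAACTTACGACTAGCGTTGG occurs at positions 13–32; this primer anneals to the bottom strand there with its 3' end pointing downstream.
Reverse complement of the reverse primer: CGATGAGGCACT. This occurs on the top strand at positions 50–61.
Product length = (reverse-primer end) − (forward-primer start) + 1 = 61 − 13 + 1 = 49 bp.

49 bp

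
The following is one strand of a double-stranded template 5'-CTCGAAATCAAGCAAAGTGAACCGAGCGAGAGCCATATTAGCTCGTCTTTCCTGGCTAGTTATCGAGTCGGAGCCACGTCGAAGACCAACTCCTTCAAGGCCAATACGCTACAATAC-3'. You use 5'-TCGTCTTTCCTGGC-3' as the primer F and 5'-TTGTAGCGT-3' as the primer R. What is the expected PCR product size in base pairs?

72 bp

Scanning the template, TCGTCTTTCCTGGC occurs at positions 43–56; this primer anneals to the bottom strand there with its 3' end pointing downstream.
Reverse complement of the reverse primer: ACGCTACAA. This occurs on the top strand at positions 106–114.
Amplicon spans positions 43–114: 72 bp.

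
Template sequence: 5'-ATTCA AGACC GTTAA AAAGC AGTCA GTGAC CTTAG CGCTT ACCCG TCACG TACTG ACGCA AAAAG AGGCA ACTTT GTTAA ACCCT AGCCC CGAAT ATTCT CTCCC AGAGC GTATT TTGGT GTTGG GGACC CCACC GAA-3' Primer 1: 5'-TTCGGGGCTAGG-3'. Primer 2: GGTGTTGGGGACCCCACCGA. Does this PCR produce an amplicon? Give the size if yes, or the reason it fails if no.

Primer 1 (TTCGGGGCTAGG) has reverse complement CCTAGCCCCGAA, which matches the top strand at positions 83–94; primer 1 anneals to the top strand there with its 3' end pointing upstream toward position 83.
Primer 2 (GGTGTTGGGGACCCCACCGA) matches the top strand directly at positions 118–137; it anneals to the bottom strand with its 3' end pointing downstream toward position 137.
The 3' ends diverge (primer 1 extends toward position 1, primer 2 toward position 138), so the primers never converge on a shared product.

No product — the primers' 3' ends point away from each other.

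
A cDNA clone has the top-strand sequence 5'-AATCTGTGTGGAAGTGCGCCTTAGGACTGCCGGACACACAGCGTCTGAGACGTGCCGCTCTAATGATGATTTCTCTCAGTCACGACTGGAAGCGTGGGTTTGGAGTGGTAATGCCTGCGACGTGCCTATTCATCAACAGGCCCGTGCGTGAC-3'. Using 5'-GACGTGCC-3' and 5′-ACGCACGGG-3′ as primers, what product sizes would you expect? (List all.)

101 bp, 31 bp

The forward primer GACGTGCC matches the top strand at positions 49–56, 119–126.
The reverse primer's reverse complement is CCCGTGCGT, matching at positions 141–149.
Each forward site pairs with the reverse site to give a product ending at position 149: sizes 101, 31 bp.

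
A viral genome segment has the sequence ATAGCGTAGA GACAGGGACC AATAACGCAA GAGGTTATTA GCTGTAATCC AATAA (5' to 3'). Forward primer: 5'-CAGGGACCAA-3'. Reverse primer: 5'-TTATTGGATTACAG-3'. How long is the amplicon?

43 bp

The forward primer matches the template at positions 13–22.
Reverse complement of the reverse primer: CTGTAATCCAATAA. This occurs on the top strand at positions 42–55.
Amplicon spans positions 13–55: 43 bp.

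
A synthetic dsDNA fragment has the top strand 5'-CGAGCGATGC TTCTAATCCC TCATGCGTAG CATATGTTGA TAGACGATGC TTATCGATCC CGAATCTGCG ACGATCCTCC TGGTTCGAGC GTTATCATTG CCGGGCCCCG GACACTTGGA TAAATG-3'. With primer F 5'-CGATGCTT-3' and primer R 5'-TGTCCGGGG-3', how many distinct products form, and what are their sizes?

The forward primer CGATGCTT matches the top strand at positions 5–12, 45–52.
The reverse primer's reverse complement is CCCCGGACA, matching at positions 106–114.
Each forward site pairs with the reverse site to give a product ending at position 114: sizes 110, 70 bp.

Two products: 110 bp, 70 bp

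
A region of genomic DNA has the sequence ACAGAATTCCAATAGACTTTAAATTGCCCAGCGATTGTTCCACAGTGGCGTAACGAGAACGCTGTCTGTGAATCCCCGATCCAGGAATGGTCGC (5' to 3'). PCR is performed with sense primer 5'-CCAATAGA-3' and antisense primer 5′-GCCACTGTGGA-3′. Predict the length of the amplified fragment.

41 bp

Scanning the template, CCAATAGA occurs at positions 9–16; this primer anneals to the bottom strand there with its 3' end pointing downstream.
The reverse primer's reverse complement is TCCACAGTGGC, which matches the template at positions 39–49.
Amplicon spans positions 9–49: 41 bp.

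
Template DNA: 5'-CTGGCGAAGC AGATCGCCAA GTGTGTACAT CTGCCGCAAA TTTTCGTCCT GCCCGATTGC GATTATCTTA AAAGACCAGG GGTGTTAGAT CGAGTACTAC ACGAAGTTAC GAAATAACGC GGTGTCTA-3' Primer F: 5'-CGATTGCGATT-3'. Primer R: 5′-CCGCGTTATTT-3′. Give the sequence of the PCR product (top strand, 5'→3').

5'-CGATTGCGATTATCTTAAAAGACCAGGGGTGTTAGATCGAGTACTACACGAAGTTACGAAATAACGCGG-3'

The forward primer matches the template at positions 54–64.
Taking the reverse complement of CCGCGTTATTT gives AAATAACGCGG, found at positions 112–122 on the template; the primer anneals here to the top strand with its 3' end pointing upstream.
The product is the template from position 54 through 122 (69 bp).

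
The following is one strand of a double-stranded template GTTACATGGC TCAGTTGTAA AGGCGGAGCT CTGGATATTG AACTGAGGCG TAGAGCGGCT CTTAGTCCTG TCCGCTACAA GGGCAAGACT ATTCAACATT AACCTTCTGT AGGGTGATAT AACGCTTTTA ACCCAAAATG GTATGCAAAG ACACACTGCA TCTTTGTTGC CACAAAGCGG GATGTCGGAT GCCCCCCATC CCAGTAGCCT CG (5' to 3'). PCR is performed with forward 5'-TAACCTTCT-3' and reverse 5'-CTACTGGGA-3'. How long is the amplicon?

Scanning the template, TAACCTTCT occurs at positions 100–108; this primer anneals to the bottom strand there with its 3' end pointing downstream.
Reverse complement of the reverse primer: TCCCAGTAG. This occurs on the top strand at positions 199–207.
Product length = (reverse-primer end) − (forward-primer start) + 1 = 207 − 100 + 1 = 108 bp.

108 bp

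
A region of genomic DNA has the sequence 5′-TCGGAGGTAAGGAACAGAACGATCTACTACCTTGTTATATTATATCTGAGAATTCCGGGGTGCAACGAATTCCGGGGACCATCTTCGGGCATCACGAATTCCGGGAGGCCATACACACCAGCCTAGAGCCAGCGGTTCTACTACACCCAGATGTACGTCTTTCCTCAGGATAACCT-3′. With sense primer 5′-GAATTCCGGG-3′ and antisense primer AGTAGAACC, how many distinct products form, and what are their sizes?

Three products: 93 bp, 76 bp, 47 bp

The forward primer GAATTCCGGG matches the top strand at positions 50–59, 67–76, 96–105.
The reverse primer's reverse complement is GGTTCTACT, matching at positions 134–142.
Each forward site pairs with the reverse site to give a product ending at position 142: sizes 93, 76, 47 bp.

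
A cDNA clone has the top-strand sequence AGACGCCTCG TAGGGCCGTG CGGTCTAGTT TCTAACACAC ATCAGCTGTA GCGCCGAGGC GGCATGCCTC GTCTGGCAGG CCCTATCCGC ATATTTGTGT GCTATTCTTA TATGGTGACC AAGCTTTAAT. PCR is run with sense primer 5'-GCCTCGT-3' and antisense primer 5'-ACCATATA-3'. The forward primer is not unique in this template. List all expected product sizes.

The forward primer GCCTCGT matches the top strand at positions 5–11, 66–72.
The reverse primer's reverse complement is TATATGGT, matching at positions 109–116.
Each forward site pairs with the reverse site to give a product ending at position 116: sizes 112, 51 bp.

112 bp, 51 bp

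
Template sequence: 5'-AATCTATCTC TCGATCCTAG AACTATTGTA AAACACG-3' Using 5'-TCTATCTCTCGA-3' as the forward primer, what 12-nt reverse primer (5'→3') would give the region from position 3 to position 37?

The product's 3' end on the top strand is position 37.
The reverse primer anneals to the top strand over positions 26–37, i.e. to TTGTAAAACACG.
Its sequence written 5'→3' is the reverse complement: CGTGTTTTACAA.

5'-CGTGTTTTACAA-3'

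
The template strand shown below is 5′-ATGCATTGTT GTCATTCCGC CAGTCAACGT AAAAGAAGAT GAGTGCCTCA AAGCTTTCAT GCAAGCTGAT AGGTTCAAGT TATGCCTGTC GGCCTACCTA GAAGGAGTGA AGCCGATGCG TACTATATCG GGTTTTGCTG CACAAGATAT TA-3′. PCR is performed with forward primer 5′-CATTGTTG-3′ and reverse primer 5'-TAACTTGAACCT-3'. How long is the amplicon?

The forward primer matches the template at positions 4–11.
Reverse complement of the reverse primer: AGGTTCAAGTTA. This occurs on the top strand at positions 71–82.
Amplicon spans positions 4–82: 79 bp.

79 bp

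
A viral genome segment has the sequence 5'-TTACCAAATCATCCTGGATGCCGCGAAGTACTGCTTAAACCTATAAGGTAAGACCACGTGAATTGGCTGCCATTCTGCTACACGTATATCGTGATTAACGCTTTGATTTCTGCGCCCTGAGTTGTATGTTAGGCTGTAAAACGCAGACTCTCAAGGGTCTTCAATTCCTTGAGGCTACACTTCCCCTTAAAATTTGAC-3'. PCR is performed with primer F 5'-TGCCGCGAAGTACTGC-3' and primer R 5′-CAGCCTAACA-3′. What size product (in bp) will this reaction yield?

118 bp

The forward primer matches the template at positions 19–34.
The reverse primer's reverse complement is TGTTAGGCTG, which matches the template at positions 127–136.
Product length = (reverse-primer end) − (forward-primer start) + 1 = 136 − 19 + 1 = 118 bp.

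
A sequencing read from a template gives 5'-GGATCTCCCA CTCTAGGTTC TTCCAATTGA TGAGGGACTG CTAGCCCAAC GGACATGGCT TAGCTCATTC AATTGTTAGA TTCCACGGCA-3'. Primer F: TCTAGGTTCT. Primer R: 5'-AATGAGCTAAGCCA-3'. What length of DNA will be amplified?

58 bp

The forward primer matches the template at positions 12–21.
Taking the reverse complement of AATGAGCTAAGCCA gives TGGCTTAGCTCATT, found at positions 56–69 on the template; the primer anneals here to the top strand with its 3' end pointing upstream.
Amplicon spans positions 12–69: 58 bp.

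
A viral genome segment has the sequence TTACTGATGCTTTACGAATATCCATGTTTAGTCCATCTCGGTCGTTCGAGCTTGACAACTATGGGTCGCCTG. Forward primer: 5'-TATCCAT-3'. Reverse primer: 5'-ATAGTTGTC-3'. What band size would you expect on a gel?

44 bp

The forward primer matches the template at positions 19–25.
The reverse primer's reverse complement is GACAACTAT, which matches the template at positions 54–62.
Product length = (reverse-primer end) − (forward-primer start) + 1 = 62 − 19 + 1 = 44 bp.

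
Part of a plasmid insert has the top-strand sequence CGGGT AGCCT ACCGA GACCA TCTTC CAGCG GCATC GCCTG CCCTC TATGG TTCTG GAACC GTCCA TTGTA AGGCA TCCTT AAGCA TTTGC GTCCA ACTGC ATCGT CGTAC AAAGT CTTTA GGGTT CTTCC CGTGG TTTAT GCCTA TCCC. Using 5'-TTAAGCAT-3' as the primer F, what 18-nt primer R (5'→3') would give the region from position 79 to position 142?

The product's 3' end on the top strand is position 142.
The reverse primer anneals to the top strand over positions 125–142, i.e. to TCTTCCCGTGGTTTATGC.
Its sequence written 5'→3' is the reverse complement: GCATAAACCACGGGAAGA.

5'-GCATAAACCACGGGAAGA-3'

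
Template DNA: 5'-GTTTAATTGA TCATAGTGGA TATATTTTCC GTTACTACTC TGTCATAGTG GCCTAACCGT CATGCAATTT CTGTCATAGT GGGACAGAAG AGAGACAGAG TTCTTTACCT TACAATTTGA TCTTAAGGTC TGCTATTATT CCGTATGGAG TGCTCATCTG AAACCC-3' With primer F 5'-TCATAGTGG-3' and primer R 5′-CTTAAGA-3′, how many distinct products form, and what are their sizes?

Three products: 117 bp, 85 bp, 54 bp

The forward primer TCATAGTGG matches the top strand at positions 11–19, 43–51, 74–82.
The reverse primer's reverse complement is TCTTAAG, matching at positions 121–127.
Each forward site pairs with the reverse site to give a product ending at position 127: sizes 117, 85, 54 bp.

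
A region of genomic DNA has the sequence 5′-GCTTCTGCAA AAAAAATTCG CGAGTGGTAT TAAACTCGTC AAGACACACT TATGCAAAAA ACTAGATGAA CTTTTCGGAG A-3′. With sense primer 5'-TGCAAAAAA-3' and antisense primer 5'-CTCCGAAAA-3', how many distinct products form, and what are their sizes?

The forward primer TGCAAAAAA matches the top strand at positions 6–14, 53–61.
The reverse primer's reverse complement is TTTTCGGAG, matching at positions 72–80.
Each forward site pairs with the reverse site to give a product ending at position 80: sizes 75, 28 bp.

Two products: 75 bp, 28 bp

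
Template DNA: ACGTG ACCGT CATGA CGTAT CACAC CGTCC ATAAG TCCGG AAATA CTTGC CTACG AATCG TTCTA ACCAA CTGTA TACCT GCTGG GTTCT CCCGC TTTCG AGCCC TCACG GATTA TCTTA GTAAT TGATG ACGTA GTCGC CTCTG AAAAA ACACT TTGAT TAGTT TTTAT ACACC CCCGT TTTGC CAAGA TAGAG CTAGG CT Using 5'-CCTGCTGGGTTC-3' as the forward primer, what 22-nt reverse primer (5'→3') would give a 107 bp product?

The forward primer binds at positions 78–89, so a 107 bp product ends at position 78 + 107 − 1 = 184.
The reverse primer anneals to the top strand over positions 163–184, i.e. to GTTTTTATACACCCCCGTTTTG.
Its sequence written 5'→3' is the reverse complement: CAAAACGGGGGTGTATAAAAAC.

5'-CAAAACGGGGGTGTATAAAAAC-3'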